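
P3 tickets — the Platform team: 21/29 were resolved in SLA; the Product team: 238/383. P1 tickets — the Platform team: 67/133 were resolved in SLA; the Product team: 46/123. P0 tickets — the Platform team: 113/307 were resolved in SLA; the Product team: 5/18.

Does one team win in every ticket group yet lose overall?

Yes

P3: the Platform team 21/29 = 72.4%, the Product team 238/383 = 62.1% → the Platform team
P1: the Platform team 67/133 = 50.4%, the Product team 46/123 = 37.4% → the Platform team
P0: the Platform team 113/307 = 36.8%, the Product team 5/18 = 27.8% → the Platform team
Overall: the Platform team 201/469 = 42.9%, the Product team 289/524 = 55.2% → the Product team
The Platform team wins each ticket group but the Product team wins overall — the comparison reverses. The Platform team's tickets skew toward P0, which has a lower base rate.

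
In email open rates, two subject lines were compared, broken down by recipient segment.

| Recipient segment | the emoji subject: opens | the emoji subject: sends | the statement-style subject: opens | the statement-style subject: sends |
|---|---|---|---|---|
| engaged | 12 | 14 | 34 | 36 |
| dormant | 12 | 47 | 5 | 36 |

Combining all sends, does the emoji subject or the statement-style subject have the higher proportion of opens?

the statement-style subject

Engaged: the emoji subject 12/14 = 85.7%, the statement-style subject 34/36 = 94.4% → the statement-style subject
Dormant: the emoji subject 12/47 = 25.5%, the statement-style subject 5/36 = 13.9% → the emoji subject
Overall: the emoji subject 24/61 = 39.3%, the statement-style subject 39/72 = 54.2% → the statement-style subject
(Neither sweeps every recipient group, but the statement-style subject has the higher pooled rate.)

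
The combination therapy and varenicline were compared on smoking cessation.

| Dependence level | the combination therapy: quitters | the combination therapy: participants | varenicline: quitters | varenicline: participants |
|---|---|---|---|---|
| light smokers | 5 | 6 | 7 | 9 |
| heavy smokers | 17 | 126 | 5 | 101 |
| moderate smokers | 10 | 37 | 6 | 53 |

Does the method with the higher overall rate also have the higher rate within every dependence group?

Yes

Light smokers: the combination therapy 5/6 = 83.3%, varenicline 7/9 = 77.8% → the combination therapy
Heavy smokers: the combination therapy 17/126 = 13.5%, varenicline 5/101 = 5.0% → the combination therapy
Moderate smokers: the combination therapy 10/37 = 27.0%, varenicline 6/53 = 11.3% → the combination therapy
Overall: the combination therapy 32/169 = 18.9%, varenicline 18/163 = 11.0% → the combination therapy
The combination therapy wins overall and in every dependence group — no reversal.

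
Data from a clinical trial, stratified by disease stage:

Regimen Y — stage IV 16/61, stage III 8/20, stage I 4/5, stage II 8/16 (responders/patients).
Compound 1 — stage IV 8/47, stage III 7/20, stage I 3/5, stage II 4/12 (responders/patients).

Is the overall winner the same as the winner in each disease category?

Stage IV: Regimen Y 16/61 = 26.2%, Compound 1 8/47 = 17.0% → Regimen Y
Stage III: Regimen Y 8/20 = 40.0%, Compound 1 7/20 = 35.0% → Regimen Y
Stage I: Regimen Y 4/5 = 80.0%, Compound 1 3/5 = 60.0% → Regimen Y
Stage II: Regimen Y 8/16 = 50.0%, Compound 1 4/12 = 33.3% → Regimen Y
Overall: Regimen Y 36/102 = 35.3%, Compound 1 22/84 = 26.2% → Regimen Y
Regimen Y wins overall and in every disease group — no reversal.

Yes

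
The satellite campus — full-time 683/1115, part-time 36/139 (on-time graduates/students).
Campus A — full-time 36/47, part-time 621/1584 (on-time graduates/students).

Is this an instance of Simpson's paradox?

Yes

Full-time: the satellite campus 683/1115 = 61.3%, Campus A 36/47 = 76.6% → Campus A
Part-time: the satellite campus 36/139 = 25.9%, Campus A 621/1584 = 39.2% → Campus A
Overall: the satellite campus 719/1254 = 57.3%, Campus A 657/1631 = 40.3% → the satellite campus
Campus A wins each enrollment group but the satellite campus wins overall — the comparison reverses. Campus A's students skew toward part-time, which has a lower base rate.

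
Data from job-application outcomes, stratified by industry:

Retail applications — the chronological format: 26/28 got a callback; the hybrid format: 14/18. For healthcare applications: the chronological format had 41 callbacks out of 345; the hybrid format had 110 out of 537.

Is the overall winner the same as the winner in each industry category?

Retail: the chronological format 26/28 = 92.9%, the hybrid format 14/18 = 77.8% → the chronological format
Healthcare: the chronological format 41/345 = 11.9%, the hybrid format 110/537 = 20.5% → the hybrid format
Overall: the chronological format 67/373 = 18.0%, the hybrid format 124/555 = 22.3% → the hybrid format
Neither sweeps: the chronological format wins 1 of 2 groups, the hybrid format wins 1. The hybrid format wins overall but not every group — no Simpson reversal.

No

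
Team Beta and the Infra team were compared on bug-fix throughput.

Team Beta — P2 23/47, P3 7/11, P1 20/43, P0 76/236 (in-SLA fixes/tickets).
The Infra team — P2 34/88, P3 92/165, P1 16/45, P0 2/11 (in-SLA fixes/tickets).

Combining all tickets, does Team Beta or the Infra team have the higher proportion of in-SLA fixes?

P2: Team Beta 23/47 = 48.9%, the Infra team 34/88 = 38.6% → Team Beta
P3: Team Beta 7/11 = 63.6%, the Infra team 92/165 = 55.8% → Team Beta
P1: Team Beta 20/43 = 46.5%, the Infra team 16/45 = 35.6% → Team Beta
P0: Team Beta 76/236 = 32.2%, the Infra team 2/11 = 18.2% → Team Beta
Overall: Team Beta 126/337 = 37.4%, the Infra team 144/309 = 46.6% → the Infra team
(Team Beta wins every ticket group but the Infra team wins overall — Team Beta's tickets skew toward the low-rate P0 group.)

the Infra team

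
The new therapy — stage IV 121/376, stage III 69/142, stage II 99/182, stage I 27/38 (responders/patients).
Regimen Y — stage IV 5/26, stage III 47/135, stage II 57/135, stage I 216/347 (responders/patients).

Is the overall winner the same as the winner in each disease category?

No

Stage IV: the new therapy 121/376 = 32.2%, Regimen Y 5/26 = 19.2% → the new therapy
Stage III: the new therapy 69/142 = 48.6%, Regimen Y 47/135 = 34.8% → the new therapy
Stage II: the new therapy 99/182 = 54.4%, Regimen Y 57/135 = 42.2% → the new therapy
Stage I: the new therapy 27/38 = 71.1%, Regimen Y 216/347 = 62.2% → the new therapy
Overall: the new therapy 316/738 = 42.8%, Regimen Y 325/643 = 50.5% → Regimen Y
The new therapy wins each disease group but Regimen Y wins overall — the comparison reverses. The new therapy's patients skew toward stage IV, which has a lower base rate.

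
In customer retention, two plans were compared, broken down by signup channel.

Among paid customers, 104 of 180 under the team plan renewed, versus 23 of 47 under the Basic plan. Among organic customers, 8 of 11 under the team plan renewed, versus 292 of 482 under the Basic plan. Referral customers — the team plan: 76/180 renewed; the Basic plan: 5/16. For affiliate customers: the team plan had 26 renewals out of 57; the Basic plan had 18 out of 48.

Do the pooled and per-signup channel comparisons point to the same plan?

No

Paid: the team plan 104/180 = 57.8%, the Basic plan 23/47 = 48.9% → the team plan
Organic: the team plan 8/11 = 72.7%, the Basic plan 292/482 = 60.6% → the team plan
Referral: the team plan 76/180 = 42.2%, the Basic plan 5/16 = 31.2% → the team plan
Affiliate: the team plan 26/57 = 45.6%, the Basic plan 18/48 = 37.5% → the team plan
Overall: the team plan 214/428 = 50.0%, the Basic plan 338/593 = 57.0% → the Basic plan
The team plan wins each signup group but the Basic plan wins overall — the comparison reverses. The team plan's customers skew toward referral, which has a lower base rate.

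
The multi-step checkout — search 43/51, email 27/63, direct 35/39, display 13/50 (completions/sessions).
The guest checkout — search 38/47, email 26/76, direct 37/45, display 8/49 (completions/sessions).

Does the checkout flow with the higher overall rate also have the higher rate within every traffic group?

Search: the multi-step checkout 43/51 = 84.3%, the guest checkout 38/47 = 80.9% → the multi-step checkout
Email: the multi-step checkout 27/63 = 42.9%, the guest checkout 26/76 = 34.2% → the multi-step checkout
Direct: the multi-step checkout 35/39 = 89.7%, the guest checkout 37/45 = 82.2% → the multi-step checkout
Display: the multi-step checkout 13/50 = 26.0%, the guest checkout 8/49 = 16.3% → the multi-step checkout
Overall: the multi-step checkout 118/203 = 58.1%, the guest checkout 109/217 = 50.2% → the multi-step checkout
The multi-step checkout wins overall and in every traffic group — no reversal.

Yes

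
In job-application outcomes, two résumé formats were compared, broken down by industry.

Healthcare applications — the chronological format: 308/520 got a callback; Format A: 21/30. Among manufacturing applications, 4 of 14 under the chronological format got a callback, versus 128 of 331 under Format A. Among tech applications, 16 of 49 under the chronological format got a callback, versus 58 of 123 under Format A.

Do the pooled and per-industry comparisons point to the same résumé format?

Healthcare: the chronological format 308/520 = 59.2%, Format A 21/30 = 70.0% → Format A
Manufacturing: the chronological format 4/14 = 28.6%, Format A 128/331 = 38.7% → Format A
Tech: the chronological format 16/49 = 32.7%, Format A 58/123 = 47.2% → Format A
Overall: the chronological format 328/583 = 56.3%, Format A 207/484 = 42.8% → the chronological format
Format A wins each industry group but the chronological format wins overall — the comparison reverses. Format A's applications skew toward manufacturing, which has a lower base rate.

No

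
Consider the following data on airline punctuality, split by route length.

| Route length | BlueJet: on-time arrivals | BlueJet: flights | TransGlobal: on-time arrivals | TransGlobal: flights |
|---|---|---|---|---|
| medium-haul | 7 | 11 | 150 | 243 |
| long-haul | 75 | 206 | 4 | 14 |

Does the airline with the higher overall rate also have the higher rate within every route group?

No

Medium-haul: BlueJet 7/11 = 63.6%, TransGlobal 150/243 = 61.7% → BlueJet
Long-haul: BlueJet 75/206 = 36.4%, TransGlobal 4/14 = 28.6% → BlueJet
Overall: BlueJet 82/217 = 37.8%, TransGlobal 154/257 = 59.9% → TransGlobal
BlueJet wins each route group but TransGlobal wins overall — the comparison reverses. BlueJet's flights skew toward long-haul, which has a lower base rate.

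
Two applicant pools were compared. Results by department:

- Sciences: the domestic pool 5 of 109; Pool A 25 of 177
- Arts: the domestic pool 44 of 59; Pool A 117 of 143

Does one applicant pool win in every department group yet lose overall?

Sciences: the domestic pool 5/109 = 4.6%, Pool A 25/177 = 14.1% → Pool A
Arts: the domestic pool 44/59 = 74.6%, Pool A 117/143 = 81.8% → Pool A
Overall: the domestic pool 49/168 = 29.2%, Pool A 142/320 = 44.4% → Pool A
Pool A wins overall and in every department group — no reversal.

No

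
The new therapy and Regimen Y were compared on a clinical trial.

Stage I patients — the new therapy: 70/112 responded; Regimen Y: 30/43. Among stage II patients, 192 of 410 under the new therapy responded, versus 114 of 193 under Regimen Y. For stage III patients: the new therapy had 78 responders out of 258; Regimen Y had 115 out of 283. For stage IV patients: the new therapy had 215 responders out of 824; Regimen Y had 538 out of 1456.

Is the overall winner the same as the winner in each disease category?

Stage I: the new therapy 70/112 = 62.5%, Regimen Y 30/43 = 69.8% → Regimen Y
Stage II: the new therapy 192/410 = 46.8%, Regimen Y 114/193 = 59.1% → Regimen Y
Stage III: the new therapy 78/258 = 30.2%, Regimen Y 115/283 = 40.6% → Regimen Y
Stage IV: the new therapy 215/824 = 26.1%, Regimen Y 538/1456 = 37.0% → Regimen Y
Overall: the new therapy 555/1604 = 34.6%, Regimen Y 797/1975 = 40.4% → Regimen Y
Regimen Y wins overall and in every disease group — no reversal.

Yes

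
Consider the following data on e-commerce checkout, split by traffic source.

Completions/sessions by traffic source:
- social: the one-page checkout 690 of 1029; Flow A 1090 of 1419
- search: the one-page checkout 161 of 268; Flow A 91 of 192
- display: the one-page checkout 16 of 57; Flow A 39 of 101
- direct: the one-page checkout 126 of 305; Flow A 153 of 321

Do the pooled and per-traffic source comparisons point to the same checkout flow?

No

Social: the one-page checkout 690/1029 = 67.1%, Flow A 1090/1419 = 76.8% → Flow A
Search: the one-page checkout 161/268 = 60.1%, Flow A 91/192 = 47.4% → the one-page checkout
Display: the one-page checkout 16/57 = 28.1%, Flow A 39/101 = 38.6% → Flow A
Direct: the one-page checkout 126/305 = 41.3%, Flow A 153/321 = 47.7% → Flow A
Overall: the one-page checkout 993/1659 = 59.9%, Flow A 1373/2033 = 67.5% → Flow A
Neither sweeps: the one-page checkout wins 1 of 4 groups, Flow A wins 3. Flow A wins overall but not every group — no Simpson reversal.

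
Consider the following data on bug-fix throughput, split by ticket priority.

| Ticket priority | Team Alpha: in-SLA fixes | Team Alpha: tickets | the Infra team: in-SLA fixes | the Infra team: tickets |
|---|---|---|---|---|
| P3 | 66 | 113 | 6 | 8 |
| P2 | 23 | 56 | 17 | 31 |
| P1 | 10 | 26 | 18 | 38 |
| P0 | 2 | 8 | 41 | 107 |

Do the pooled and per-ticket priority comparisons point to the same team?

P3: Team Alpha 66/113 = 58.4%, the Infra team 6/8 = 75.0% → the Infra team
P2: Team Alpha 23/56 = 41.1%, the Infra team 17/31 = 54.8% → the Infra team
P1: Team Alpha 10/26 = 38.5%, the Infra team 18/38 = 47.4% → the Infra team
P0: Team Alpha 2/8 = 25.0%, the Infra team 41/107 = 38.3% → the Infra team
Overall: Team Alpha 101/203 = 49.8%, the Infra team 82/184 = 44.6% → Team Alpha
The Infra team wins each ticket group but Team Alpha wins overall — the comparison reverses. The Infra team's tickets skew toward P0, which has a lower base rate.

No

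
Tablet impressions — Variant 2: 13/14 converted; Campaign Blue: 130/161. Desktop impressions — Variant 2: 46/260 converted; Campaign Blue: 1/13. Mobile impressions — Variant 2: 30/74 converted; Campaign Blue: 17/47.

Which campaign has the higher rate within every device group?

Variant 2

Tablet: Variant 2 13/14 = 92.9%, Campaign Blue 130/161 = 80.7% → Variant 2
Desktop: Variant 2 46/260 = 17.7%, Campaign Blue 1/13 = 7.7% → Variant 2
Mobile: Variant 2 30/74 = 40.5%, Campaign Blue 17/47 = 36.2% → Variant 2
Variant 2 has the higher rate in all 3 groups.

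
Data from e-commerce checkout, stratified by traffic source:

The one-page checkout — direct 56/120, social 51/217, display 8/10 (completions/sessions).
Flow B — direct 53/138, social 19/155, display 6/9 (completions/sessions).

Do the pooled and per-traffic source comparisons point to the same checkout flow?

Direct: the one-page checkout 56/120 = 46.7%, Flow B 53/138 = 38.4% → the one-page checkout
Social: the one-page checkout 51/217 = 23.5%, Flow B 19/155 = 12.3% → the one-page checkout
Display: the one-page checkout 8/10 = 80.0%, Flow B 6/9 = 66.7% → the one-page checkout
Overall: the one-page checkout 115/347 = 33.1%, Flow B 78/302 = 25.8% → the one-page checkout
The one-page checkout wins overall and in every traffic group — no reversal.

Yes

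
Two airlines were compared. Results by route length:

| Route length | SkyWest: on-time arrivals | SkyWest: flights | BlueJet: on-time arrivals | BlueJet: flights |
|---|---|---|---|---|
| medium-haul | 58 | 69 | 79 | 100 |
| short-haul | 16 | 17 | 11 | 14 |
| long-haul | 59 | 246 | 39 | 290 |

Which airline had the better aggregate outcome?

SkyWest

Medium-haul: SkyWest 58/69 = 84.1%, BlueJet 79/100 = 79.0% → SkyWest
Short-haul: SkyWest 16/17 = 94.1%, BlueJet 11/14 = 78.6% → SkyWest
Long-haul: SkyWest 59/246 = 24.0%, BlueJet 39/290 = 13.4% → SkyWest
Overall: SkyWest 133/332 = 40.1%, BlueJet 129/404 = 31.9% → SkyWest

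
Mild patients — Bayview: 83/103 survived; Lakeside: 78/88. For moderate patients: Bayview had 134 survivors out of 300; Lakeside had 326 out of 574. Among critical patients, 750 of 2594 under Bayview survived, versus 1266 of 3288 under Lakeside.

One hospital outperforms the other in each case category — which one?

Lakeside

Mild: Bayview 83/103 = 80.6%, Lakeside 78/88 = 88.6% → Lakeside
Moderate: Bayview 134/300 = 44.7%, Lakeside 326/574 = 56.8% → Lakeside
Critical: Bayview 750/2594 = 28.9%, Lakeside 1266/3288 = 38.5% → Lakeside
Lakeside has the higher rate in all 3 groups.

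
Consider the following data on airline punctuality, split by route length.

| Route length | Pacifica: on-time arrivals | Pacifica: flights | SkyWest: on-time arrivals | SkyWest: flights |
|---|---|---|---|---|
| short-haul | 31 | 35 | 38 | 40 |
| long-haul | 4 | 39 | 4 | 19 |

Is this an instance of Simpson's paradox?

Short-haul: Pacifica 31/35 = 88.6%, SkyWest 38/40 = 95.0% → SkyWest
Long-haul: Pacifica 4/39 = 10.3%, SkyWest 4/19 = 21.1% → SkyWest
Overall: Pacifica 35/74 = 47.3%, SkyWest 42/59 = 71.2% → SkyWest
SkyWest wins overall and in every route group — no reversal.

No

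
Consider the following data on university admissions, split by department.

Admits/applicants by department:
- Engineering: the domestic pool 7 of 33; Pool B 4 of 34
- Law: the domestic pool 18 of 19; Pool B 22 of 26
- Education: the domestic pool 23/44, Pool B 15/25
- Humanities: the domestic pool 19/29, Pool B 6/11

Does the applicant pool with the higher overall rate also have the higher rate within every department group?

Engineering: the domestic pool 7/33 = 21.2%, Pool B 4/34 = 11.8% → the domestic pool
Law: the domestic pool 18/19 = 94.7%, Pool B 22/26 = 84.6% → the domestic pool
Education: the domestic pool 23/44 = 52.3%, Pool B 15/25 = 60.0% → Pool B
Humanities: the domestic pool 19/29 = 65.5%, Pool B 6/11 = 54.5% → the domestic pool
Overall: the domestic pool 67/125 = 53.6%, Pool B 47/96 = 49.0% → the domestic pool
Neither sweeps: the domestic pool wins 3 of 4 groups, Pool B wins 1. The domestic pool wins overall but not every group — no Simpson reversal.

No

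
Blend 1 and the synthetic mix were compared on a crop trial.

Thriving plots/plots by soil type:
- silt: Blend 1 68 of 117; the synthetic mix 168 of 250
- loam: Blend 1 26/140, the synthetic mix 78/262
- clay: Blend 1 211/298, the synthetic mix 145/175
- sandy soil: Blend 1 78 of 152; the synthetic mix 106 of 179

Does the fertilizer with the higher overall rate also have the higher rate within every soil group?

Yes

Silt: Blend 1 68/117 = 58.1%, the synthetic mix 168/250 = 67.2% → the synthetic mix
Loam: Blend 1 26/140 = 18.6%, the synthetic mix 78/262 = 29.8% → the synthetic mix
Clay: Blend 1 211/298 = 70.8%, the synthetic mix 145/175 = 82.9% → the synthetic mix
Sandy soil: Blend 1 78/152 = 51.3%, the synthetic mix 106/179 = 59.2% → the synthetic mix
Overall: Blend 1 383/707 = 54.2%, the synthetic mix 497/866 = 57.4% → the synthetic mix
The synthetic mix wins overall and in every soil group — no reversal.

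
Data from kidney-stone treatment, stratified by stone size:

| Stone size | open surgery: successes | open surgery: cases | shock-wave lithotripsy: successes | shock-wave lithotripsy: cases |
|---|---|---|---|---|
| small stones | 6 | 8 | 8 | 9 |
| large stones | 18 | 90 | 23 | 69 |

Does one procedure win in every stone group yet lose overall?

No

Small stones: open surgery 6/8 = 75.0%, shock-wave lithotripsy 8/9 = 88.9% → shock-wave lithotripsy
Large stones: open surgery 18/90 = 20.0%, shock-wave lithotripsy 23/69 = 33.3% → shock-wave lithotripsy
Overall: open surgery 24/98 = 24.5%, shock-wave lithotripsy 31/78 = 39.7% → shock-wave lithotripsy
Shock-wave lithotripsy wins overall and in every stone group — no reversal.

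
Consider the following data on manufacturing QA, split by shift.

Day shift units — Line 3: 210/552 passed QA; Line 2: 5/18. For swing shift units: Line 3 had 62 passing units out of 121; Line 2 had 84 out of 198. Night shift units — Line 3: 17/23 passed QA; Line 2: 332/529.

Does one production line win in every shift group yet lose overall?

Yes

Day shift: Line 3 210/552 = 38.0%, Line 2 5/18 = 27.8% → Line 3
Swing shift: Line 3 62/121 = 51.2%, Line 2 84/198 = 42.4% → Line 3
Night shift: Line 3 17/23 = 73.9%, Line 2 332/529 = 62.8% → Line 3
Overall: Line 3 289/696 = 41.5%, Line 2 421/745 = 56.5% → Line 2
Line 3 wins each shift group but Line 2 wins overall — the comparison reverses. Line 3's units skew toward day shift, which has a lower base rate.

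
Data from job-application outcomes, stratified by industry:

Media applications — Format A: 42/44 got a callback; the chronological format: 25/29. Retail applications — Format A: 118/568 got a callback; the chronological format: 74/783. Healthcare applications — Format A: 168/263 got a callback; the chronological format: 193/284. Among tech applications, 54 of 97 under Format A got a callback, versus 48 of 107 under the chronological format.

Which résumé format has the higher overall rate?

Media: Format A 42/44 = 95.5%, the chronological format 25/29 = 86.2% → Format A
Retail: Format A 118/568 = 20.8%, the chronological format 74/783 = 9.5% → Format A
Healthcare: Format A 168/263 = 63.9%, the chronological format 193/284 = 68.0% → the chronological format
Tech: Format A 54/97 = 55.7%, the chronological format 48/107 = 44.9% → Format A
Overall: Format A 382/972 = 39.3%, the chronological format 340/1203 = 28.3% → Format A
(Neither sweeps every industry group, but Format A has the higher pooled rate.)

Format A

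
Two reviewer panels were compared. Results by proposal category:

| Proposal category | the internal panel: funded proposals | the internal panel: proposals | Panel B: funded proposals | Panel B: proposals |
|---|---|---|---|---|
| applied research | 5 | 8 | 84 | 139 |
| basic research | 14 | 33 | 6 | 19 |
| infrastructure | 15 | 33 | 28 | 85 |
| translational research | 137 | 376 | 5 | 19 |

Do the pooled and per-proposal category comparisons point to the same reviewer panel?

No

Applied research: the internal panel 5/8 = 62.5%, Panel B 84/139 = 60.4% → the internal panel
Basic research: the internal panel 14/33 = 42.4%, Panel B 6/19 = 31.6% → the internal panel
Infrastructure: the internal panel 15/33 = 45.5%, Panel B 28/85 = 32.9% → the internal panel
Translational research: the internal panel 137/376 = 36.4%, Panel B 5/19 = 26.3% → the internal panel
Overall: the internal panel 171/450 = 38.0%, Panel B 123/262 = 46.9% → Panel B
The internal panel wins each proposal group but Panel B wins overall — the comparison reverses. The internal panel's proposals skew toward translational research, which has a lower base rate.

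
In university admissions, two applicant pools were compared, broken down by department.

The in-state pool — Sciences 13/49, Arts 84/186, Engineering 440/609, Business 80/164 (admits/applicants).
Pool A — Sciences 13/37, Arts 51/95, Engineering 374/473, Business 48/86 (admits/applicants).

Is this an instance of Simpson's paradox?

Sciences: the in-state pool 13/49 = 26.5%, Pool A 13/37 = 35.1% → Pool A
Arts: the in-state pool 84/186 = 45.2%, Pool A 51/95 = 53.7% → Pool A
Engineering: the in-state pool 440/609 = 72.2%, Pool A 374/473 = 79.1% → Pool A
Business: the in-state pool 80/164 = 48.8%, Pool A 48/86 = 55.8% → Pool A
Overall: the in-state pool 617/1008 = 61.2%, Pool A 486/691 = 70.3% → Pool A
Pool A wins overall and in every department group — no reversal.

No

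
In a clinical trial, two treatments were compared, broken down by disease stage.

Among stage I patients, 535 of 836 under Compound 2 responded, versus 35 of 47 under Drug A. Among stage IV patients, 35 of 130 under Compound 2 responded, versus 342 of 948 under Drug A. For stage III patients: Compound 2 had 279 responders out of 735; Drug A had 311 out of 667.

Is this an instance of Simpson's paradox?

Stage I: Compound 2 535/836 = 64.0%, Drug A 35/47 = 74.5% → Drug A
Stage IV: Compound 2 35/130 = 26.9%, Drug A 342/948 = 36.1% → Drug A
Stage III: Compound 2 279/735 = 38.0%, Drug A 311/667 = 46.6% → Drug A
Overall: Compound 2 849/1701 = 49.9%, Drug A 688/1662 = 41.4% → Compound 2
Drug A wins each disease group but Compound 2 wins overall — the comparison reverses. Drug A's patients skew toward stage IV, which has a lower base rate.

Yes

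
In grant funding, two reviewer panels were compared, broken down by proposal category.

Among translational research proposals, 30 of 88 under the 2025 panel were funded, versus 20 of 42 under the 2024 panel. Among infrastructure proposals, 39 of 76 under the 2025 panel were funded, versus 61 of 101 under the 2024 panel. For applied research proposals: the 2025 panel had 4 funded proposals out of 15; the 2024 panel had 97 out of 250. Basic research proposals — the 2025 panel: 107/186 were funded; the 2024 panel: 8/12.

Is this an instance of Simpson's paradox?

Translational research: the 2025 panel 30/88 = 34.1%, the 2024 panel 20/42 = 47.6% → the 2024 panel
Infrastructure: the 2025 panel 39/76 = 51.3%, the 2024 panel 61/101 = 60.4% → the 2024 panel
Applied research: the 2025 panel 4/15 = 26.7%, the 2024 panel 97/250 = 38.8% → the 2024 panel
Basic research: the 2025 panel 107/186 = 57.5%, the 2024 panel 8/12 = 66.7% → the 2024 panel
Overall: the 2025 panel 180/365 = 49.3%, the 2024 panel 186/405 = 45.9% → the 2025 panel
The 2024 panel wins each proposal group but the 2025 panel wins overall — the comparison reverses. The 2024 panel's proposals skew toward applied research, which has a lower base rate.

Yes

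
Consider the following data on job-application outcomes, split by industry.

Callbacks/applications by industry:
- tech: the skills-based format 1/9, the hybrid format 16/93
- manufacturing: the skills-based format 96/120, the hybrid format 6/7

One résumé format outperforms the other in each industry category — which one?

Tech: the skills-based format 1/9 = 11.1%, the hybrid format 16/93 = 17.2% → the hybrid format
Manufacturing: the skills-based format 96/120 = 80.0%, the hybrid format 6/7 = 85.7% → the hybrid format
The hybrid format has the higher rate in both groups.

the hybrid format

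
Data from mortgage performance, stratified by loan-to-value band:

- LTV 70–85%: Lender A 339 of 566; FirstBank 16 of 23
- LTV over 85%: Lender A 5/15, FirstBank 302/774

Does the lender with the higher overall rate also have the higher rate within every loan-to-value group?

No

LTV 70–85%: Lender A 339/566 = 59.9%, FirstBank 16/23 = 69.6% → FirstBank
LTV over 85%: Lender A 5/15 = 33.3%, FirstBank 302/774 = 39.0% → FirstBank
Overall: Lender A 344/581 = 59.2%, FirstBank 318/797 = 39.9% → Lender A
FirstBank wins each loan-to-value group but Lender A wins overall — the comparison reverses. FirstBank's loans skew toward LTV over 85%, which has a lower base rate.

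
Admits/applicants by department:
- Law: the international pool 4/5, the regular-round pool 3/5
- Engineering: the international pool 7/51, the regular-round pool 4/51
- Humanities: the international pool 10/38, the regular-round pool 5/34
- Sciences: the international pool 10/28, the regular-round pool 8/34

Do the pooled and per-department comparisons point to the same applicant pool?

Yes

Law: the international pool 4/5 = 80.0%, the regular-round pool 3/5 = 60.0% → the international pool
Engineering: the international pool 7/51 = 13.7%, the regular-round pool 4/51 = 7.8% → the international pool
Humanities: the international pool 10/38 = 26.3%, the regular-round pool 5/34 = 14.7% → the international pool
Sciences: the international pool 10/28 = 35.7%, the regular-round pool 8/34 = 23.5% → the international pool
Overall: the international pool 31/122 = 25.4%, the regular-round pool 20/124 = 16.1% → the international pool
The international pool wins overall and in every department group — no reversal.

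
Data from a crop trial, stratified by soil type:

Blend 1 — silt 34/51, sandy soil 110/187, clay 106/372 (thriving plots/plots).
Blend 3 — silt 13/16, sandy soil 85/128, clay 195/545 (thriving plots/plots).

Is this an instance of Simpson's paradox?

No

Silt: Blend 1 34/51 = 66.7%, Blend 3 13/16 = 81.2% → Blend 3
Sandy soil: Blend 1 110/187 = 58.8%, Blend 3 85/128 = 66.4% → Blend 3
Clay: Blend 1 106/372 = 28.5%, Blend 3 195/545 = 35.8% → Blend 3
Overall: Blend 1 250/610 = 41.0%, Blend 3 293/689 = 42.5% → Blend 3
Blend 3 wins overall and in every soil group — no reversal.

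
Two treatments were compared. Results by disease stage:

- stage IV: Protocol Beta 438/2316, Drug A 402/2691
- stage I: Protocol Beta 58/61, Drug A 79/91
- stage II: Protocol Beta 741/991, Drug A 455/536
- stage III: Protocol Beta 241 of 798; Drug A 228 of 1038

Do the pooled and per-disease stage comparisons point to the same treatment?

Stage IV: Protocol Beta 438/2316 = 18.9%, Drug A 402/2691 = 14.9% → Protocol Beta
Stage I: Protocol Beta 58/61 = 95.1%, Drug A 79/91 = 86.8% → Protocol Beta
Stage II: Protocol Beta 741/991 = 74.8%, Drug A 455/536 = 84.9% → Drug A
Stage III: Protocol Beta 241/798 = 30.2%, Drug A 228/1038 = 22.0% → Protocol Beta
Overall: Protocol Beta 1478/4166 = 35.5%, Drug A 1164/4356 = 26.7% → Protocol Beta
Neither sweeps: Protocol Beta wins 3 of 4 groups, Drug A wins 1. Protocol Beta wins overall but not every group — no Simpson reversal.

No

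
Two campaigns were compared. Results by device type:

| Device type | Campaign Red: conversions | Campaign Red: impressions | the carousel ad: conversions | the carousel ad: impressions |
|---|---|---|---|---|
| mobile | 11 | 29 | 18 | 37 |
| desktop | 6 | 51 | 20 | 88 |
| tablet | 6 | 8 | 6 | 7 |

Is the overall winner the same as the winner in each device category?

Yes

Mobile: Campaign Red 11/29 = 37.9%, the carousel ad 18/37 = 48.6% → the carousel ad
Desktop: Campaign Red 6/51 = 11.8%, the carousel ad 20/88 = 22.7% → the carousel ad
Tablet: Campaign Red 6/8 = 75.0%, the carousel ad 6/7 = 85.7% → the carousel ad
Overall: Campaign Red 23/88 = 26.1%, the carousel ad 44/132 = 33.3% → the carousel ad
The carousel ad wins overall and in every device group — no reversal.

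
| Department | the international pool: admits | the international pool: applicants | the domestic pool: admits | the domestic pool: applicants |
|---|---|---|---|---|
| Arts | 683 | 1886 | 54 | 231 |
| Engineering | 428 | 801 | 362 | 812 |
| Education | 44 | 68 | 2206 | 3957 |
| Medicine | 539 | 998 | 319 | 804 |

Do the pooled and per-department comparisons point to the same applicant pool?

No

Arts: the international pool 683/1886 = 36.2%, the domestic pool 54/231 = 23.4% → the international pool
Engineering: the international pool 428/801 = 53.4%, the domestic pool 362/812 = 44.6% → the international pool
Education: the international pool 44/68 = 64.7%, the domestic pool 2206/3957 = 55.7% → the international pool
Medicine: the international pool 539/998 = 54.0%, the domestic pool 319/804 = 39.7% → the international pool
Overall: the international pool 1694/3753 = 45.1%, the domestic pool 2941/5804 = 50.7% → the domestic pool
The international pool wins each department group but the domestic pool wins overall — the comparison reverses. The international pool's applicants skew toward Arts, which has a lower base rate.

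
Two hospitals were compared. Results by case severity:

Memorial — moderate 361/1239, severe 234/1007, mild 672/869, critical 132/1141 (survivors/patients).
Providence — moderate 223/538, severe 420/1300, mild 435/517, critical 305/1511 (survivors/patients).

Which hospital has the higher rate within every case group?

Moderate: Memorial 361/1239 = 29.1%, Providence 223/538 = 41.4% → Providence
Severe: Memorial 234/1007 = 23.2%, Providence 420/1300 = 32.3% → Providence
Mild: Memorial 672/869 = 77.3%, Providence 435/517 = 84.1% → Providence
Critical: Memorial 132/1141 = 11.6%, Providence 305/1511 = 20.2% → Providence
Providence has the higher rate in all 4 groups.

Providence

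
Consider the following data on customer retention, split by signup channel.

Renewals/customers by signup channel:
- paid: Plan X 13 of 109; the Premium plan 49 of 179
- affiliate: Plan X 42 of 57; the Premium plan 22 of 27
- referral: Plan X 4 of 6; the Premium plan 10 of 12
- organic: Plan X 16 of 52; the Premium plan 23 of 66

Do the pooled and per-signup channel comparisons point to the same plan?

Yes

Paid: Plan X 13/109 = 11.9%, the Premium plan 49/179 = 27.4% → the Premium plan
Affiliate: Plan X 42/57 = 73.7%, the Premium plan 22/27 = 81.5% → the Premium plan
Referral: Plan X 4/6 = 66.7%, the Premium plan 10/12 = 83.3% → the Premium plan
Organic: Plan X 16/52 = 30.8%, the Premium plan 23/66 = 34.8% → the Premium plan
Overall: Plan X 75/224 = 33.5%, the Premium plan 104/284 = 36.6% → the Premium plan
The Premium plan wins overall and in every signup group — no reversal.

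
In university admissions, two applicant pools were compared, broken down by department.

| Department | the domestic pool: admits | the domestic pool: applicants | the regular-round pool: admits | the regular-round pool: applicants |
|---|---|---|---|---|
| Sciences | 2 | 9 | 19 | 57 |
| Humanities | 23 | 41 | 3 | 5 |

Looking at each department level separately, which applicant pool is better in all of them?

Sciences: the domestic pool 2/9 = 22.2%, the regular-round pool 19/57 = 33.3% → the regular-round pool
Humanities: the domestic pool 23/41 = 56.1%, the regular-round pool 3/5 = 60.0% → the regular-round pool
The regular-round pool has the higher rate in both groups.

the regular-round pool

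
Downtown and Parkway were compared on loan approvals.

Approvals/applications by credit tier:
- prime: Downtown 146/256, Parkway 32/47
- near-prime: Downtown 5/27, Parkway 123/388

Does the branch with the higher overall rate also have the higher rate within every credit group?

Prime: Downtown 146/256 = 57.0%, Parkway 32/47 = 68.1% → Parkway
Near-prime: Downtown 5/27 = 18.5%, Parkway 123/388 = 31.7% → Parkway
Overall: Downtown 151/283 = 53.4%, Parkway 155/435 = 35.6% → Downtown
Parkway wins each credit group but Downtown wins overall — the comparison reverses. Parkway's applications skew toward near-prime, which has a lower base rate.

No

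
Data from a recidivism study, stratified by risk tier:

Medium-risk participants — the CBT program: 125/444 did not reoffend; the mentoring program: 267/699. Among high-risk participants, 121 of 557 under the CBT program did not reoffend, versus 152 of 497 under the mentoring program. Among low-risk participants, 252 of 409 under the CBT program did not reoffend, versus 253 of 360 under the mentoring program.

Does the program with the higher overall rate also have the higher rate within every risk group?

Yes

Medium-risk: the CBT program 125/444 = 28.2%, the mentoring program 267/699 = 38.2% → the mentoring program
High-risk: the CBT program 121/557 = 21.7%, the mentoring program 152/497 = 30.6% → the mentoring program
Low-risk: the CBT program 252/409 = 61.6%, the mentoring program 253/360 = 70.3% → the mentoring program
Overall: the CBT program 498/1410 = 35.3%, the mentoring program 672/1556 = 43.2% → the mentoring program
The mentoring program wins overall and in every risk group — no reversal.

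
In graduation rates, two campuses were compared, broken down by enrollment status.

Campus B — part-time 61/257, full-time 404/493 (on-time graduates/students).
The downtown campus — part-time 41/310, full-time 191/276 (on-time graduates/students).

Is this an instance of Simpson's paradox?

No

Part-time: Campus B 61/257 = 23.7%, the downtown campus 41/310 = 13.2% → Campus B
Full-time: Campus B 404/493 = 81.9%, the downtown campus 191/276 = 69.2% → Campus B
Overall: Campus B 465/750 = 62.0%, the downtown campus 232/586 = 39.6% → Campus B
Campus B wins overall and in every enrollment group — no reversal.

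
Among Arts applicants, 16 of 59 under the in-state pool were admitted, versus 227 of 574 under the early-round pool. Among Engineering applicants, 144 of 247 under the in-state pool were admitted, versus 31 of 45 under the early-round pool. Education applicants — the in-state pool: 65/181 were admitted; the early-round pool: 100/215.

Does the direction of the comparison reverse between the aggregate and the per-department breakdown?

Yes

Arts: the in-state pool 16/59 = 27.1%, the early-round pool 227/574 = 39.5% → the early-round pool
Engineering: the in-state pool 144/247 = 58.3%, the early-round pool 31/45 = 68.9% → the early-round pool
Education: the in-state pool 65/181 = 35.9%, the early-round pool 100/215 = 46.5% → the early-round pool
Overall: the in-state pool 225/487 = 46.2%, the early-round pool 358/834 = 42.9% → the in-state pool
The early-round pool wins each department group but the in-state pool wins overall — the comparison reverses. The early-round pool's applicants skew toward Arts, which has a lower base rate.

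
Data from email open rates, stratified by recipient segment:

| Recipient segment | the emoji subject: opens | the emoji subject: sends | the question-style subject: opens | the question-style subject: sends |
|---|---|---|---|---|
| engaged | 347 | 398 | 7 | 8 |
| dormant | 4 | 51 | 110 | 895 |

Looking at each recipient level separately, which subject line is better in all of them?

Engaged: the emoji subject 347/398 = 87.2%, the question-style subject 7/8 = 87.5% → the question-style subject
Dormant: the emoji subject 4/51 = 7.8%, the question-style subject 110/895 = 12.3% → the question-style subject
The question-style subject has the higher rate in both groups.

the question-style subject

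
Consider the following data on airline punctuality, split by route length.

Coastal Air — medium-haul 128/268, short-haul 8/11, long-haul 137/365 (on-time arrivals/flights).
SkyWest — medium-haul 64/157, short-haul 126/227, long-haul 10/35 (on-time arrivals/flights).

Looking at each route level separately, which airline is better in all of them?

Coastal Air

Medium-haul: Coastal Air 128/268 = 47.8%, SkyWest 64/157 = 40.8% → Coastal Air
Short-haul: Coastal Air 8/11 = 72.7%, SkyWest 126/227 = 55.5% → Coastal Air
Long-haul: Coastal Air 137/365 = 37.5%, SkyWest 10/35 = 28.6% → Coastal Air
Coastal Air has the higher rate in all 3 groups.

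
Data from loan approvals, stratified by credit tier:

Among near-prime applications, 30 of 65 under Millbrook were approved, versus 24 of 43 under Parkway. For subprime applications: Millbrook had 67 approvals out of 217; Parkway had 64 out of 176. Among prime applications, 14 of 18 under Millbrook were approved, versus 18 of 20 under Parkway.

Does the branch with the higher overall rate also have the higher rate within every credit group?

Yes

Near-prime: Millbrook 30/65 = 46.2%, Parkway 24/43 = 55.8% → Parkway
Subprime: Millbrook 67/217 = 30.9%, Parkway 64/176 = 36.4% → Parkway
Prime: Millbrook 14/18 = 77.8%, Parkway 18/20 = 90.0% → Parkway
Overall: Millbrook 111/300 = 37.0%, Parkway 106/239 = 44.4% → Parkway
Parkway wins overall and in every credit group — no reversal.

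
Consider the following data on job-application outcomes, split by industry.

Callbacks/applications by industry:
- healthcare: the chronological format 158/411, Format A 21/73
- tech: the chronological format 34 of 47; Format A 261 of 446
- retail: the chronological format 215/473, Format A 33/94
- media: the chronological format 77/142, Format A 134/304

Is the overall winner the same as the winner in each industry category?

Healthcare: the chronological format 158/411 = 38.4%, Format A 21/73 = 28.8% → the chronological format
Tech: the chronological format 34/47 = 72.3%, Format A 261/446 = 58.5% → the chronological format
Retail: the chronological format 215/473 = 45.5%, Format A 33/94 = 35.1% → the chronological format
Media: the chronological format 77/142 = 54.2%, Format A 134/304 = 44.1% → the chronological format
Overall: the chronological format 484/1073 = 45.1%, Format A 449/917 = 49.0% → Format A
The chronological format wins each industry group but Format A wins overall — the comparison reverses. The chronological format's applications skew toward healthcare, which has a lower base rate.

No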